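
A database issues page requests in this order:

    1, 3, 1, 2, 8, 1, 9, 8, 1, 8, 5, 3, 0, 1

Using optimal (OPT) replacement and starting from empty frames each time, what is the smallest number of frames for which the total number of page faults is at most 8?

f=1: 14 faults
f=2: 9 faults
f=3: 8 faults
f=4: 7 faults
f=5: 7 faults
f=6: 7 faults
f=7: 7 faults
Smallest f with faults ≤ 8 is 3.

3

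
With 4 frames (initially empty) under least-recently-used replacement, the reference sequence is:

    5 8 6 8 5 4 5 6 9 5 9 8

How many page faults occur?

6

5 → fault, frames (5)
8 → fault, frames (5 8)
6 → fault, frames (5 8 6)
8 → hit
5 → hit
4 → fault, frames (6 8 5 4)
5 → hit
6 → hit
9 → fault, evict 8, frames (4 5 6 9)
5 → hit
9 → hit
8 → fault, evict 4, frames (6 5 9 8)
Page faults: 6.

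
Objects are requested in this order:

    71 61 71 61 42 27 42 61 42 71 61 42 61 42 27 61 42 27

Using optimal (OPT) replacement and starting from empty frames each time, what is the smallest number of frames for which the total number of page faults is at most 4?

4

f=1: 18 faults
f=2: 9 faults
f=3: 6 faults
f=4: 4 faults
Smallest f with faults ≤ 4 is 4.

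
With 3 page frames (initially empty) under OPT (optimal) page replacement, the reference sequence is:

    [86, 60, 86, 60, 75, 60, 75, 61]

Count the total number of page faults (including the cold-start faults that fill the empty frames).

4

86: miss, frames (86)
60: miss, frames (86 60)
86: hit
60: hit
75: miss, frames (86 60 75)
60: hit
75: hit
61: miss, evict 75, frames (86 60 61)
Page faults: 4.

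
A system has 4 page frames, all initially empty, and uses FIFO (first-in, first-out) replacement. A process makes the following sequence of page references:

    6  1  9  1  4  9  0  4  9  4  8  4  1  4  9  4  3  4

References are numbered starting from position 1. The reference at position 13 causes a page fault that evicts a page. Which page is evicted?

pos 1: 6 -> fault, frames (6)
pos 2: 1 -> fault, frames (6 1)
pos 3: 9 -> fault, frames (6 1 9)
pos 4: 1 -> hit
pos 5: 4 -> fault, frames (6 1 9 4)
pos 6: 9 -> hit
pos 7: 0 -> fault, evict 6, frames (1 9 4 0)
pos 8: 4 -> hit
pos 9: 9 -> hit
pos 10: 4 -> hit
pos 11: 8 -> fault, evict 1, frames (9 4 0 8)
pos 12: 4 -> hit
pos 13: 1 -> fault, evict 9, frames (4 0 8 1)
At position 13, page 9 is evicted.

9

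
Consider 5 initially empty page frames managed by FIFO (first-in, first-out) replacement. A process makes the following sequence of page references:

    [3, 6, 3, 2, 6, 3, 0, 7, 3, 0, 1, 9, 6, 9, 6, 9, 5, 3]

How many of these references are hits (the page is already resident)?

3: fault, frames [3]
6: fault, frames [3, 6]
3: hit
2: fault, frames [3, 6, 2]
6: hit
3: hit
0: fault, frames [3, 6, 2, 0]
7: fault, frames [3, 6, 2, 0, 7]
3: hit
0: hit
1: fault, evict 3, frames [6, 2, 0, 7, 1]
9: fault, evict 6, frames [2, 0, 7, 1, 9]
6: fault, evict 2, frames [0, 7, 1, 9, 6]
9: hit
6: hit
9: hit
5: fault, evict 0, frames [7, 1, 9, 6, 5]
3: fault, evict 7, frames [1, 9, 6, 5, 3]
Hits: 8.

8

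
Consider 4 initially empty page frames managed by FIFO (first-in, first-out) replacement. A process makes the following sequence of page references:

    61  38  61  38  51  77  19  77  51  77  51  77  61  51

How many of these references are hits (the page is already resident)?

61 → miss, frames [61]
38 → miss, frames [61, 38]
61 → hit
38 → hit
51 → miss, frames [61, 38, 51]
77 → miss, frames [61, 38, 51, 77]
19 → miss, evict 61, frames [38, 51, 77, 19]
77 → hit
51 → hit
77 → hit
51 → hit
77 → hit
61 → miss, evict 38, frames [51, 77, 19, 61]
51 → hit
Hits: 8.

8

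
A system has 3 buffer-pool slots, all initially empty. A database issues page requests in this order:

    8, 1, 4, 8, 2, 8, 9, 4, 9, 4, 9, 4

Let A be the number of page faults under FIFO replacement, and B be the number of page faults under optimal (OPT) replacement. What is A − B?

Under FIFO: F F F . F F F F . . . . → 7 faults.
Under OPT: F F F . F . F . . . . . → 5 faults.
A − B = 7 − 5 = 2.

2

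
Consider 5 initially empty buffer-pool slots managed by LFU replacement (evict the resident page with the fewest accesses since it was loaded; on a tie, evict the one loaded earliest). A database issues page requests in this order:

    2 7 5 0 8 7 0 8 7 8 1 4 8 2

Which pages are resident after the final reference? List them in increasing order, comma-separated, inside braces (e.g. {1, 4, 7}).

2 → miss, frames (2)
7 → miss, frames (2 7)
5 → miss, frames (2 7 5)
0 → miss, frames (2 7 5 0)
8 → miss, frames (2 7 5 0 8)
7 → hit
0 → hit
8 → hit
7 → hit
8 → hit
1 → miss, evict 2, frames (7 5 0 8 1)
4 → miss, evict 5, frames (7 0 8 1 4)
8 → hit
2 → miss, evict 1, frames (7 0 8 4 2)

{0, 2, 4, 7, 8}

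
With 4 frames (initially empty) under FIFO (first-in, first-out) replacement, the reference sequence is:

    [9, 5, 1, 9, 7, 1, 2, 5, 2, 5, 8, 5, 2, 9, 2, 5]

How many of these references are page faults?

9 → miss, frames {9}
5 → miss, frames {9,5}
1 → miss, frames {9,5,1}
9 → hit
7 → miss, frames {9,5,1,7}
1 → hit
2 → miss, evict 9, frames {5,1,7,2}
5 → hit
2 → hit
5 → hit
8 → miss, evict 5, frames {1,7,2,8}
5 → miss, evict 1, frames {7,2,8,5}
2 → hit
9 → miss, evict 7, frames {2,8,5,9}
2 → hit
5 → hit
Page faults: 8.

8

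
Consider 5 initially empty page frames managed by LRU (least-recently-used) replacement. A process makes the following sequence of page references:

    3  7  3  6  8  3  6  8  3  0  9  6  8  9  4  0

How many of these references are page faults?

3 -> miss, frames (3)
7 -> miss, frames (3 7)
3 -> hit
6 -> miss, frames (7 3 6)
8 -> miss, frames (7 3 6 8)
3 -> hit
6 -> hit
8 -> hit
3 -> hit
0 -> miss, frames (7 6 8 3 0)
9 -> miss, evict 7, frames (6 8 3 0 9)
6 -> hit
8 -> hit
9 -> hit
4 -> miss, evict 3, frames (0 6 8 9 4)
0 -> hit
Page faults: 7.

7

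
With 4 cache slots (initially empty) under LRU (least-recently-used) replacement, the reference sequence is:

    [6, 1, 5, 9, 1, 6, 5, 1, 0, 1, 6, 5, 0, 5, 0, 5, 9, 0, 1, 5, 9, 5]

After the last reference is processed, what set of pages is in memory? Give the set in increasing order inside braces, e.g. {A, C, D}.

6 -> fault, frames {6}
1 -> fault, frames {6,1}
5 -> fault, frames {6,1,5}
9 -> fault, frames {6,1,5,9}
1 -> hit
6 -> hit
5 -> hit
1 -> hit
0 -> fault, evict 9, frames {6,5,1,0}
1 -> hit
6 -> hit
5 -> hit
0 -> hit
5 -> hit
0 -> hit
5 -> hit
9 -> fault, evict 1, frames {6,0,5,9}
0 -> hit
1 -> fault, evict 6, frames {5,9,0,1}
5 -> hit
9 -> hit
5 -> hit

{0, 1, 5, 9}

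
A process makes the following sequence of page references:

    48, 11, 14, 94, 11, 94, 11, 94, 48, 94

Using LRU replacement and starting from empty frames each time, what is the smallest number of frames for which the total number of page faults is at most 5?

3

f=1: 10 faults
f=2: 6 faults
f=3: 5 faults
f=4: 4 faults
Smallest f with faults ≤ 5 is 3.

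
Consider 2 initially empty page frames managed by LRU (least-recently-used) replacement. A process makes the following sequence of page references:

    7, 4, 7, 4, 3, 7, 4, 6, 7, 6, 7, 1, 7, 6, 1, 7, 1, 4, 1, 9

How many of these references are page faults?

13

7 → fault, frames [7]
4 → fault, frames [7, 4]
7 → hit
4 → hit
3 → fault, evict 7, frames [4, 3]
7 → fault, evict 4, frames [3, 7]
4 → fault, evict 3, frames [7, 4]
6 → fault, evict 7, frames [4, 6]
7 → fault, evict 4, frames [6, 7]
6 → hit
7 → hit
1 → fault, evict 6, frames [7, 1]
7 → hit
6 → fault, evict 1, frames [7, 6]
1 → fault, evict 7, frames [6, 1]
7 → fault, evict 6, frames [1, 7]
1 → hit
4 → fault, evict 7, frames [1, 4]
1 → hit
9 → fault, evict 4, frames [1, 9]
Page faults: 13.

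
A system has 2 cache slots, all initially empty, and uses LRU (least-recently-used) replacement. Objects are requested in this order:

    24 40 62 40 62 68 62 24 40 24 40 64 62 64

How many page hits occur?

24 -> fault, frames {24}
40 -> fault, frames {24,40}
62 -> fault, evict 24, frames {40,62}
40 -> hit
62 -> hit
68 -> fault, evict 40, frames {62,68}
62 -> hit
24 -> fault, evict 68, frames {62,24}
40 -> fault, evict 62, frames {24,40}
24 -> hit
40 -> hit
64 -> fault, evict 24, frames {40,64}
62 -> fault, evict 40, frames {64,62}
64 -> hit
Hits: 6.

6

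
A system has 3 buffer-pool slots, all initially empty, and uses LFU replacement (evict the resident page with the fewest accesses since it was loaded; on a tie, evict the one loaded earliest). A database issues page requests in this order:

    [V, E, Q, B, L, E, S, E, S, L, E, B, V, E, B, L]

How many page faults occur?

11

V -> fault, frames [V]
E -> fault, frames [V, E]
Q -> fault, frames [V, E, Q]
B -> fault, evict V, frames [E, Q, B]
L -> fault, evict E, frames [Q, B, L]
E -> fault, evict Q, frames [B, L, E]
S -> fault, evict B, frames [L, E, S]
E -> hit
S -> hit
L -> hit
E -> hit
B -> fault, evict L, frames [E, S, B]
V -> fault, evict B, frames [E, S, V]
E -> hit
B -> fault, evict V, frames [E, S, B]
L -> fault, evict B, frames [E, S, L]
Page faults: 11.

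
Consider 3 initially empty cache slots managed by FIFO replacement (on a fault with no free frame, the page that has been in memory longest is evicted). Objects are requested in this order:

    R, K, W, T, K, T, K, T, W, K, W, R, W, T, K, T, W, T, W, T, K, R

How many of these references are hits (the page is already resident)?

R -> fault, frames (R)
K -> fault, frames (R K)
W -> fault, frames (R K W)
T -> fault, evict R, frames (K W T)
K -> hit
T -> hit
K -> hit
T -> hit
W -> hit
K -> hit
W -> hit
R -> fault, evict K, frames (W T R)
W -> hit
T -> hit
K -> fault, evict W, frames (T R K)
T -> hit
W -> fault, evict T, frames (R K W)
T -> fault, evict R, frames (K W T)
W -> hit
T -> hit
K -> hit
R -> fault, evict K, frames (W T R)
Hits: 13.

13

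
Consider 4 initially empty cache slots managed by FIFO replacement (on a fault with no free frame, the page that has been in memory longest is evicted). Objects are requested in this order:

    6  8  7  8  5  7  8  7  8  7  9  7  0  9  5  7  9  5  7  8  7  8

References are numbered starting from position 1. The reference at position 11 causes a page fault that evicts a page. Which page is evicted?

pos 1: 6: miss, frames [6]
pos 2: 8: miss, frames [6, 8]
pos 3: 7: miss, frames [6, 8, 7]
pos 4: 8: hit
pos 5: 5: miss, frames [6, 8, 7, 5]
pos 6: 7: hit
pos 7: 8: hit
pos 8: 7: hit
pos 9: 8: hit
pos 10: 7: hit
pos 11: 9: miss, evict 6, frames [8, 7, 5, 9]
At position 11, page 6 is evicted.

6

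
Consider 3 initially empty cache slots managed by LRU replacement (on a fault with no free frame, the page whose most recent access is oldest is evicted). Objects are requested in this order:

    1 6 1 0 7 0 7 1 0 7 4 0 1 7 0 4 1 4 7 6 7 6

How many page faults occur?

1 -> miss, frames [1]
6 -> miss, frames [1, 6]
1 -> hit
0 -> miss, frames [6, 1, 0]
7 -> miss, evict 6, frames [1, 0, 7]
0 -> hit
7 -> hit
1 -> hit
0 -> hit
7 -> hit
4 -> miss, evict 1, frames [0, 7, 4]
0 -> hit
1 -> miss, evict 7, frames [4, 0, 1]
7 -> miss, evict 4, frames [0, 1, 7]
0 -> hit
4 -> miss, evict 1, frames [7, 0, 4]
1 -> miss, evict 7, frames [0, 4, 1]
4 -> hit
7 -> miss, evict 0, frames [1, 4, 7]
6 -> miss, evict 1, frames [4, 7, 6]
7 -> hit
6 -> hit
Page faults: 11.

11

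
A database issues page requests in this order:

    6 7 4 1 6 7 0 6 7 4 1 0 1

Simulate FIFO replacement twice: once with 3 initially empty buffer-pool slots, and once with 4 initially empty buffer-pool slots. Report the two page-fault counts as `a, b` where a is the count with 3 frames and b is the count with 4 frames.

9, 10

3 frames: F F F F F F F . . F F . . → 9 faults.
4 frames: F F F F . . F F F F F F . → 10 faults.
10 > 9: adding a frame increased faults — Belady's anomaly.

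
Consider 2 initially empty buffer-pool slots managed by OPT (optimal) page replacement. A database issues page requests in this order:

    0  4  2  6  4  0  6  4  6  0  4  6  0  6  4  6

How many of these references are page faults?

9

0 → fault, frames {0}
4 → fault, frames {0,4}
2 → fault, evict 0, frames {4,2}
6 → fault, evict 2, frames {4,6}
4 → hit
0 → fault, evict 4, frames {6,0}
6 → hit
4 → fault, evict 0, frames {6,4}
6 → hit
0 → fault, evict 6, frames {4,0}
4 → hit
6 → fault, evict 4, frames {0,6}
0 → hit
6 → hit
4 → fault, evict 0, frames {6,4}
6 → hit
Page faults: 9.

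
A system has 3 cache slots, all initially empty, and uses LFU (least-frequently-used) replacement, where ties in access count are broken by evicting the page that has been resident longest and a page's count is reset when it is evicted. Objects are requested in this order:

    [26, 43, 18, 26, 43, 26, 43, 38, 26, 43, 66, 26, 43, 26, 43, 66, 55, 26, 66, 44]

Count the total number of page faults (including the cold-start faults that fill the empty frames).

8

26: fault, frames (26)
43: fault, frames (26 43)
18: fault, frames (26 43 18)
26: hit
43: hit
26: hit
43: hit
38: fault, evict 18, frames (26 43 38)
26: hit
43: hit
66: fault, evict 38, frames (26 43 66)
26: hit
43: hit
26: hit
43: hit
66: hit
55: fault, evict 66, frames (26 43 55)
26: hit
66: fault, evict 55, frames (26 43 66)
44: fault, evict 66, frames (26 43 44)
Page faults: 8.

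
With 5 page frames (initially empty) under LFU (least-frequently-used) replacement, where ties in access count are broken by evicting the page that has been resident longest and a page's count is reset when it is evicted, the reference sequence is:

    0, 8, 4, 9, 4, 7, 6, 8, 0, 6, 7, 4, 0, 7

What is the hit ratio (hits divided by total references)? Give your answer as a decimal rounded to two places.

0.50

0 -> miss, frames {0}
8 -> miss, frames {0,8}
4 -> miss, frames {0,8,4}
9 -> miss, frames {0,8,4,9}
4 -> hit
7 -> miss, frames {0,8,4,9,7}
6 -> miss, evict 0, frames {8,4,9,7,6}
8 -> hit
0 -> miss, evict 9, frames {8,4,7,6,0}
6 -> hit
7 -> hit
4 -> hit
0 -> hit
7 -> hit
Hits: 7 of 14 references → 7/14 = 0.5000.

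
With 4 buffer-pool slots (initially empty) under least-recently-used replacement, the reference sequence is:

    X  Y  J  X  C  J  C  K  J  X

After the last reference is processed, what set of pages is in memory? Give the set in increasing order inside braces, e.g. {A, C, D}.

{C, J, K, X}

X → fault, frames (X)
Y → fault, frames (X Y)
J → fault, frames (X Y J)
X → hit
C → fault, frames (Y J X C)
J → hit
C → hit
K → fault, evict Y, frames (X J C K)
J → hit
X → hit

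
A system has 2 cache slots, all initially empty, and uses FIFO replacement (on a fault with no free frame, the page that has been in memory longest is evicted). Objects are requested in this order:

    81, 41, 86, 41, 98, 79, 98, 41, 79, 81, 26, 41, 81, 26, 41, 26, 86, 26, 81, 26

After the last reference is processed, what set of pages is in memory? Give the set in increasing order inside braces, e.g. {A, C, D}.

{26, 81}

81 -> miss, frames [81]
41 -> miss, frames [81, 41]
86 -> miss, evict 81, frames [41, 86]
41 -> hit
98 -> miss, evict 41, frames [86, 98]
79 -> miss, evict 86, frames [98, 79]
98 -> hit
41 -> miss, evict 98, frames [79, 41]
79 -> hit
81 -> miss, evict 79, frames [41, 81]
26 -> miss, evict 41, frames [81, 26]
41 -> miss, evict 81, frames [26, 41]
81 -> miss, evict 26, frames [41, 81]
26 -> miss, evict 41, frames [81, 26]
41 -> miss, evict 81, frames [26, 41]
26 -> hit
86 -> miss, evict 26, frames [41, 86]
26 -> miss, evict 41, frames [86, 26]
81 -> miss, evict 86, frames [26, 81]
26 -> hit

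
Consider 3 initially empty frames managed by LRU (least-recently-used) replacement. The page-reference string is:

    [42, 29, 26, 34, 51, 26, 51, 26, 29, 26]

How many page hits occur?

42 -> fault, frames [42]
29 -> fault, frames [42, 29]
26 -> fault, frames [42, 29, 26]
34 -> fault, evict 42, frames [29, 26, 34]
51 -> fault, evict 29, frames [26, 34, 51]
26 -> hit
51 -> hit
26 -> hit
29 -> fault, evict 34, frames [51, 26, 29]
26 -> hit
Hits: 4.

4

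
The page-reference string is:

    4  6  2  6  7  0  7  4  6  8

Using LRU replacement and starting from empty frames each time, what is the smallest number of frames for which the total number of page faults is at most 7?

4

f=1: 10 faults
f=2: 8 faults
f=3: 8 faults
f=4: 7 faults
f=5: 6 faults
f=6: 6 faults
Smallest f with faults ≤ 7 is 4.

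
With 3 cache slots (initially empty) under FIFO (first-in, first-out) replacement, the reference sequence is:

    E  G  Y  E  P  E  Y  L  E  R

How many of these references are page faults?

7

E -> miss, frames {E}
G -> miss, frames {E,G}
Y -> miss, frames {E,G,Y}
E -> hit
P -> miss, evict E, frames {G,Y,P}
E -> miss, evict G, frames {Y,P,E}
Y -> hit
L -> miss, evict Y, frames {P,E,L}
E -> hit
R -> miss, evict P, frames {E,L,R}
Page faults: 7.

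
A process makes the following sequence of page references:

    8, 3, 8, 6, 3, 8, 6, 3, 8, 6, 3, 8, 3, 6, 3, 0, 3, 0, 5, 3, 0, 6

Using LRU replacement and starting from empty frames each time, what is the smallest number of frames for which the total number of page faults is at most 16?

f=1: 22 faults
f=2: 17 faults
f=3: 6 faults
f=4: 5 faults
f=5: 5 faults
Smallest f with faults ≤ 16 is 3.

3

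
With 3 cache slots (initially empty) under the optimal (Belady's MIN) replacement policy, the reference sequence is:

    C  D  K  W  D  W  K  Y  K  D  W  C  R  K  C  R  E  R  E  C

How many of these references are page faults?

C -> fault, frames [C]
D -> fault, frames [C, D]
K -> fault, frames [C, D, K]
W -> fault, evict C, frames [D, K, W]
D -> hit
W -> hit
K -> hit
Y -> fault, evict W, frames [D, K, Y]
K -> hit
D -> hit
W -> fault, evict Y, frames [D, K, W]
C -> fault, evict W, frames [D, K, C]
R -> fault, evict D, frames [K, C, R]
K -> hit
C -> hit
R -> hit
E -> fault, evict K, frames [C, R, E]
R -> hit
E -> hit
C -> hit
Page faults: 9.

9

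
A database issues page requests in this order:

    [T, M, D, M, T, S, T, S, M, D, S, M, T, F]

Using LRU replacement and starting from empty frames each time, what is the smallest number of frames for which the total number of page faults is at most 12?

f=1: 14 faults
f=2: 11 faults
f=3: 7 faults
f=4: 5 faults
f=5: 5 faults
Smallest f with faults ≤ 12 is 2.

2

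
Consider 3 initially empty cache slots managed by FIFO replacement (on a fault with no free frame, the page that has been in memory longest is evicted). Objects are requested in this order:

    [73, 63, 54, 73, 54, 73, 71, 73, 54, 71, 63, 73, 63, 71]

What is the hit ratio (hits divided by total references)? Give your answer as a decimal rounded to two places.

73: fault, frames [73]
63: fault, frames [73, 63]
54: fault, frames [73, 63, 54]
73: hit
54: hit
73: hit
71: fault, evict 73, frames [63, 54, 71]
73: fault, evict 63, frames [54, 71, 73]
54: hit
71: hit
63: fault, evict 54, frames [71, 73, 63]
73: hit
63: hit
71: hit
Hits: 8 of 14 references → 8/14 = 0.5714.

0.57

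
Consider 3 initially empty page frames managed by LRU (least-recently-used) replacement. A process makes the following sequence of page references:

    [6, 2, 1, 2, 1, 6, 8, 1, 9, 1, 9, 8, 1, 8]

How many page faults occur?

5

6 -> miss, frames (6)
2 -> miss, frames (6 2)
1 -> miss, frames (6 2 1)
2 -> hit
1 -> hit
6 -> hit
8 -> miss, evict 2, frames (1 6 8)
1 -> hit
9 -> miss, evict 6, frames (8 1 9)
1 -> hit
9 -> hit
8 -> hit
1 -> hit
8 -> hit
Page faults: 5.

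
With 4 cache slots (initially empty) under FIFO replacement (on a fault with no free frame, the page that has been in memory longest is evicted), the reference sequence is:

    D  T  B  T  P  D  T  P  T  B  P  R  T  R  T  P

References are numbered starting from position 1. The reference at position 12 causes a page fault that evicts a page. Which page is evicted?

pos 1: D: miss, frames {D}
pos 2: T: miss, frames {D,T}
pos 3: B: miss, frames {D,T,B}
pos 4: T: hit
pos 5: P: miss, frames {D,T,B,P}
pos 6: D: hit
pos 7: T: hit
pos 8: P: hit
pos 9: T: hit
pos 10: B: hit
pos 11: P: hit
pos 12: R: miss, evict D, frames {T,B,P,R}
At position 12, page D is evicted.

D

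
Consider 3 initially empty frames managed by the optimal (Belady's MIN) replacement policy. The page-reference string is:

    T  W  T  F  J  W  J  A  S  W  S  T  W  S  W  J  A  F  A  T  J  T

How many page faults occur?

T -> fault, frames [T]
W -> fault, frames [T, W]
T -> hit
F -> fault, frames [T, W, F]
J -> fault, evict F, frames [T, W, J]
W -> hit
J -> hit
A -> fault, evict J, frames [T, W, A]
S -> fault, evict A, frames [T, W, S]
W -> hit
S -> hit
T -> hit
W -> hit
S -> hit
W -> hit
J -> fault, evict S, frames [T, W, J]
A -> fault, evict W, frames [T, J, A]
F -> fault, evict J, frames [T, A, F]
A -> hit
T -> hit
J -> fault, evict F, frames [T, A, J]
T -> hit
Page faults: 10.

10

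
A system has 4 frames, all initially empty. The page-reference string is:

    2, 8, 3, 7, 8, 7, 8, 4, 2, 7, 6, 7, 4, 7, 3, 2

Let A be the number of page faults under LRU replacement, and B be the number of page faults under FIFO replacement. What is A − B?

Under LRU: F F F F . . . F F . F . . . F F → 9 faults.
Under FIFO: F F F F . . . F F . F . . . F . → 8 faults.
A − B = 9 − 8 = 1.

1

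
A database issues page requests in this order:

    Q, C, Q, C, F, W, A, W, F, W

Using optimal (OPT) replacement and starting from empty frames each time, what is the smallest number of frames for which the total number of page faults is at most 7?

2

f=1: 10 faults
f=2: 6 faults
f=3: 5 faults
f=4: 5 faults
f=5: 5 faults
Smallest f with faults ≤ 7 is 2.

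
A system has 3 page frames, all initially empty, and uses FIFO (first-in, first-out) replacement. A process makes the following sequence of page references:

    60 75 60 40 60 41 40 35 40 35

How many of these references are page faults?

5

60: fault, frames {60}
75: fault, frames {60,75}
60: hit
40: fault, frames {60,75,40}
60: hit
41: fault, evict 60, frames {75,40,41}
40: hit
35: fault, evict 75, frames {40,41,35}
40: hit
35: hit
Page faults: 5.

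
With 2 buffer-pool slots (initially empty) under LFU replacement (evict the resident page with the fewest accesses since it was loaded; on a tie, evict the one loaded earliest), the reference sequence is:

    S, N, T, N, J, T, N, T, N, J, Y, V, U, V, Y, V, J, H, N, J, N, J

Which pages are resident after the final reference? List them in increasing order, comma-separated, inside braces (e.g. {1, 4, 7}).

{J, N}

S → miss, frames (S)
N → miss, frames (S N)
T → miss, evict S, frames (N T)
N → hit
J → miss, evict T, frames (N J)
T → miss, evict J, frames (N T)
N → hit
T → hit
N → hit
J → miss, evict T, frames (N J)
Y → miss, evict J, frames (N Y)
V → miss, evict Y, frames (N V)
U → miss, evict V, frames (N U)
V → miss, evict U, frames (N V)
Y → miss, evict V, frames (N Y)
V → miss, evict Y, frames (N V)
J → miss, evict V, frames (N J)
H → miss, evict J, frames (N H)
N → hit
J → miss, evict H, frames (N J)
N → hit
J → hit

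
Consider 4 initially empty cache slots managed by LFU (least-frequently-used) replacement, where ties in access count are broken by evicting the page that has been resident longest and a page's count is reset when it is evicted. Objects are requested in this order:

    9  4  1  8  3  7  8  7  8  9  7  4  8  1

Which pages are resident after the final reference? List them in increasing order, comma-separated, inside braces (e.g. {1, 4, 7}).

9: miss, frames [9]
4: miss, frames [9, 4]
1: miss, frames [9, 4, 1]
8: miss, frames [9, 4, 1, 8]
3: miss, evict 9, frames [4, 1, 8, 3]
7: miss, evict 4, frames [1, 8, 3, 7]
8: hit
7: hit
8: hit
9: miss, evict 1, frames [8, 3, 7, 9]
7: hit
4: miss, evict 3, frames [8, 7, 9, 4]
8: hit
1: miss, evict 9, frames [8, 7, 4, 1]

{1, 4, 7, 8}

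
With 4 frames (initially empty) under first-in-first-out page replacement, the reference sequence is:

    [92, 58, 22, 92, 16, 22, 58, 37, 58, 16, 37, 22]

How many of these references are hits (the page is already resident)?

92 -> fault, frames {92}
58 -> fault, frames {92,58}
22 -> fault, frames {92,58,22}
92 -> hit
16 -> fault, frames {92,58,22,16}
22 -> hit
58 -> hit
37 -> fault, evict 92, frames {58,22,16,37}
58 -> hit
16 -> hit
37 -> hit
22 -> hit
Hits: 7.

7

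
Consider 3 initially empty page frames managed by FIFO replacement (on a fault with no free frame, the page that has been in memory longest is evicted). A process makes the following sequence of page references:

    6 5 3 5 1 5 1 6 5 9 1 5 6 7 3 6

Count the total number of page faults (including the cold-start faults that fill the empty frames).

6 -> miss, frames [6]
5 -> miss, frames [6, 5]
3 -> miss, frames [6, 5, 3]
5 -> hit
1 -> miss, evict 6, frames [5, 3, 1]
5 -> hit
1 -> hit
6 -> miss, evict 5, frames [3, 1, 6]
5 -> miss, evict 3, frames [1, 6, 5]
9 -> miss, evict 1, frames [6, 5, 9]
1 -> miss, evict 6, frames [5, 9, 1]
5 -> hit
6 -> miss, evict 5, frames [9, 1, 6]
7 -> miss, evict 9, frames [1, 6, 7]
3 -> miss, evict 1, frames [6, 7, 3]
6 -> hit
Page faults: 11.

11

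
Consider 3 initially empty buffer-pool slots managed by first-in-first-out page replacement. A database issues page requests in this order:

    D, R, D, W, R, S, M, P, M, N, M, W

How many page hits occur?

D: miss, frames (D)
R: miss, frames (D R)
D: hit
W: miss, frames (D R W)
R: hit
S: miss, evict D, frames (R W S)
M: miss, evict R, frames (W S M)
P: miss, evict W, frames (S M P)
M: hit
N: miss, evict S, frames (M P N)
M: hit
W: miss, evict M, frames (P N W)
Hits: 4.

4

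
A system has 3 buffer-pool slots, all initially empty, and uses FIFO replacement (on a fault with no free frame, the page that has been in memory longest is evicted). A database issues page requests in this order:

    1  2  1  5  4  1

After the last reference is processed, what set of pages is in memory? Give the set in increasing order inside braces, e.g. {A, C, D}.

1 → miss, frames {1}
2 → miss, frames {1,2}
1 → hit
5 → miss, frames {1,2,5}
4 → miss, evict 1, frames {2,5,4}
1 → miss, evict 2, frames {5,4,1}

{1, 4, 5}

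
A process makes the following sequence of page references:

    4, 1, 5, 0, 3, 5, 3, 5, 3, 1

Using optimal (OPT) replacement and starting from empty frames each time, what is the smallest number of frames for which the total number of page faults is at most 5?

3

f=1: 10 faults
f=2: 6 faults
f=3: 5 faults
f=4: 5 faults
f=5: 5 faults
Smallest f with faults ≤ 5 is 3.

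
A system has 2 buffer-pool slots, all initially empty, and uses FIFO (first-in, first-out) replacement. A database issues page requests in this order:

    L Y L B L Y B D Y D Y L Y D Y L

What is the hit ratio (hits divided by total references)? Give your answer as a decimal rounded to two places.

0.25

L: miss, frames [L]
Y: miss, frames [L, Y]
L: hit
B: miss, evict L, frames [Y, B]
L: miss, evict Y, frames [B, L]
Y: miss, evict B, frames [L, Y]
B: miss, evict L, frames [Y, B]
D: miss, evict Y, frames [B, D]
Y: miss, evict B, frames [D, Y]
D: hit
Y: hit
L: miss, evict D, frames [Y, L]
Y: hit
D: miss, evict Y, frames [L, D]
Y: miss, evict L, frames [D, Y]
L: miss, evict D, frames [Y, L]
Hits: 4 of 16 references → 4/16 = 0.2500.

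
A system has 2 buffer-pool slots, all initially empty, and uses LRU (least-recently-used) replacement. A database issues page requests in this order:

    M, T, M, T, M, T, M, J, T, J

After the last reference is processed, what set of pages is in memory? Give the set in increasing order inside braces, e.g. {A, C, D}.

{J, T}

M -> fault, frames {M}
T -> fault, frames {M,T}
M -> hit
T -> hit
M -> hit
T -> hit
M -> hit
J -> fault, evict T, frames {M,J}
T -> fault, evict M, frames {J,T}
J -> hit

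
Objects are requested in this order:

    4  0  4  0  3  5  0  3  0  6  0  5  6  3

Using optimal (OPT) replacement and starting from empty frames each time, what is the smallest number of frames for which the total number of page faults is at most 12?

f=1: 14 faults
f=2: 8 faults
f=3: 6 faults
f=4: 5 faults
f=5: 5 faults
Smallest f with faults ≤ 12 is 2.

2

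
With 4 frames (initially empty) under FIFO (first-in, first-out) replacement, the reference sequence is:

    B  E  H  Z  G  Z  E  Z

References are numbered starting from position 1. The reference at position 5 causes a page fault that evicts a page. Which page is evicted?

B

pos 1: B -> fault, frames {B}
pos 2: E -> fault, frames {B,E}
pos 3: H -> fault, frames {B,E,H}
pos 4: Z -> fault, frames {B,E,H,Z}
pos 5: G -> fault, evict B, frames {E,H,Z,G}
At position 5, page B is evicted.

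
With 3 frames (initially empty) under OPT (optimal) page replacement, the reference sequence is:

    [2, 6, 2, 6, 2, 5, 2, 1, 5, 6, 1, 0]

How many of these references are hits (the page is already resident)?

2: miss, frames {2}
6: miss, frames {2,6}
2: hit
6: hit
2: hit
5: miss, frames {2,6,5}
2: hit
1: miss, evict 2, frames {6,5,1}
5: hit
6: hit
1: hit
0: miss, evict 1, frames {6,5,0}
Hits: 7.

7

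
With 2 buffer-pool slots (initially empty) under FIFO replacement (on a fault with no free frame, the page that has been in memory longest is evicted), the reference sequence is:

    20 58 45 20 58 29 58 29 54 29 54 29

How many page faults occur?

20 → fault, frames (20)
58 → fault, frames (20 58)
45 → fault, evict 20, frames (58 45)
20 → fault, evict 58, frames (45 20)
58 → fault, evict 45, frames (20 58)
29 → fault, evict 20, frames (58 29)
58 → hit
29 → hit
54 → fault, evict 58, frames (29 54)
29 → hit
54 → hit
29 → hit
Page faults: 7.

7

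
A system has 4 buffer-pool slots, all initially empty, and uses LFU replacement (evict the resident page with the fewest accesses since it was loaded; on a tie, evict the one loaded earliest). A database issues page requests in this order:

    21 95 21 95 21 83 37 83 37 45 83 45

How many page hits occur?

7

21: fault, frames (21)
95: fault, frames (21 95)
21: hit
95: hit
21: hit
83: fault, frames (21 95 83)
37: fault, frames (21 95 83 37)
83: hit
37: hit
45: fault, evict 95, frames (21 83 37 45)
83: hit
45: hit
Hits: 7.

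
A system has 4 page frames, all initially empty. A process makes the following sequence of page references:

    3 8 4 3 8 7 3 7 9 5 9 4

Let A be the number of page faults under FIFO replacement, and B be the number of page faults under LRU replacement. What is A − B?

-1

Under FIFO: F F F . . F . . F F . . → 6 faults.
Under LRU: F F F . . F . . F F . F → 7 faults.
A − B = 6 − 7 = -1.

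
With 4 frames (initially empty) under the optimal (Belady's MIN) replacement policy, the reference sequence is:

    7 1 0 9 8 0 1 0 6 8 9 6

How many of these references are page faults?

6

7: fault, frames [7]
1: fault, frames [7, 1]
0: fault, frames [7, 1, 0]
9: fault, frames [7, 1, 0, 9]
8: fault, evict 7, frames [1, 0, 9, 8]
0: hit
1: hit
0: hit
6: fault, evict 0, frames [1, 9, 8, 6]
8: hit
9: hit
6: hit
Page faults: 6.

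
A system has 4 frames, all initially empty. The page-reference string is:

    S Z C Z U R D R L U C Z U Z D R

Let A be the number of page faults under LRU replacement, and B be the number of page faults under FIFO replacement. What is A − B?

Under LRU: F F F . F F F . F . F F . . F F → 11 faults.
Under FIFO: F F F . F F F . F . F F F . F F → 12 faults.
A − B = 11 − 12 = -1.

-1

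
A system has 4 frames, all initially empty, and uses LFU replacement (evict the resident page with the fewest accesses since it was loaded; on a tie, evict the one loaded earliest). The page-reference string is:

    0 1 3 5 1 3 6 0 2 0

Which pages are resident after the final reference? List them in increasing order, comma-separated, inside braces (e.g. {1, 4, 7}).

{0, 1, 2, 3}

0 → fault, frames [0]
1 → fault, frames [0, 1]
3 → fault, frames [0, 1, 3]
5 → fault, frames [0, 1, 3, 5]
1 → hit
3 → hit
6 → fault, evict 0, frames [1, 3, 5, 6]
0 → fault, evict 5, frames [1, 3, 6, 0]
2 → fault, evict 6, frames [1, 3, 0, 2]
0 → hit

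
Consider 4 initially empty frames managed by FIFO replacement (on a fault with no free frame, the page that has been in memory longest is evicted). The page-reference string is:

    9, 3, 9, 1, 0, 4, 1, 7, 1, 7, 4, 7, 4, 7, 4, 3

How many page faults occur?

7

9: miss, frames [9]
3: miss, frames [9, 3]
9: hit
1: miss, frames [9, 3, 1]
0: miss, frames [9, 3, 1, 0]
4: miss, evict 9, frames [3, 1, 0, 4]
1: hit
7: miss, evict 3, frames [1, 0, 4, 7]
1: hit
7: hit
4: hit
7: hit
4: hit
7: hit
4: hit
3: miss, evict 1, frames [0, 4, 7, 3]
Page faults: 7.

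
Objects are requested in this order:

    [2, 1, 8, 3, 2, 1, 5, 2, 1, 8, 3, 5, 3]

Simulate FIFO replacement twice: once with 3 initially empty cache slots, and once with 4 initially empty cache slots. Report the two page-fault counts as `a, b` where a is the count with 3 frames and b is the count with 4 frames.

9, 10

3 frames: F F F F F F F . . F F . . → 9 faults.
4 frames: F F F F . . F F F F F F . → 10 faults.
10 > 9: adding a frame increased faults — Belady's anomaly.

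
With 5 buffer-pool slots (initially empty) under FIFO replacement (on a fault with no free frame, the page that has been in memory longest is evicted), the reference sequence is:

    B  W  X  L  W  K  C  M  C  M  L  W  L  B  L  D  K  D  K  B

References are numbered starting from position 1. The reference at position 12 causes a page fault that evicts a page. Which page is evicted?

pos 1: B -> fault, frames {B}
pos 2: W -> fault, frames {B,W}
pos 3: X -> fault, frames {B,W,X}
pos 4: L -> fault, frames {B,W,X,L}
pos 5: W -> hit
pos 6: K -> fault, frames {B,W,X,L,K}
pos 7: C -> fault, evict B, frames {W,X,L,K,C}
pos 8: M -> fault, evict W, frames {X,L,K,C,M}
pos 9: C -> hit
pos 10: M -> hit
pos 11: L -> hit
pos 12: W -> fault, evict X, frames {L,K,C,M,W}
At position 12, page X is evicted.

X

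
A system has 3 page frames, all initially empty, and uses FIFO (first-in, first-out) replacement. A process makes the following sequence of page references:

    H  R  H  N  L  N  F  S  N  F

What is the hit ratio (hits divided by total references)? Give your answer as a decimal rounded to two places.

0.30

H -> fault, frames (H)
R -> fault, frames (H R)
H -> hit
N -> fault, frames (H R N)
L -> fault, evict H, frames (R N L)
N -> hit
F -> fault, evict R, frames (N L F)
S -> fault, evict N, frames (L F S)
N -> fault, evict L, frames (F S N)
F -> hit
Hits: 3 of 10 references → 3/10 = 0.3000.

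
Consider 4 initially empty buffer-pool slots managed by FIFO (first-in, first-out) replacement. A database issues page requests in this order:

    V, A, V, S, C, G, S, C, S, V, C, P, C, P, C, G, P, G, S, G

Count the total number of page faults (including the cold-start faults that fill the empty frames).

8

V -> miss, frames (V)
A -> miss, frames (V A)
V -> hit
S -> miss, frames (V A S)
C -> miss, frames (V A S C)
G -> miss, evict V, frames (A S C G)
S -> hit
C -> hit
S -> hit
V -> miss, evict A, frames (S C G V)
C -> hit
P -> miss, evict S, frames (C G V P)
C -> hit
P -> hit
C -> hit
G -> hit
P -> hit
G -> hit
S -> miss, evict C, frames (G V P S)
G -> hit
Page faults: 8.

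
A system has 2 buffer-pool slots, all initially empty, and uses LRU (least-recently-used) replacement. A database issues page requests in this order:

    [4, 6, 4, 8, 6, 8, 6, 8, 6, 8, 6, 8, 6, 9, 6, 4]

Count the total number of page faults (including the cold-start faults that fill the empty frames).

4 -> fault, frames {4}
6 -> fault, frames {4,6}
4 -> hit
8 -> fault, evict 6, frames {4,8}
6 -> fault, evict 4, frames {8,6}
8 -> hit
6 -> hit
8 -> hit
6 -> hit
8 -> hit
6 -> hit
8 -> hit
6 -> hit
9 -> fault, evict 8, frames {6,9}
6 -> hit
4 -> fault, evict 9, frames {6,4}
Page faults: 6.

6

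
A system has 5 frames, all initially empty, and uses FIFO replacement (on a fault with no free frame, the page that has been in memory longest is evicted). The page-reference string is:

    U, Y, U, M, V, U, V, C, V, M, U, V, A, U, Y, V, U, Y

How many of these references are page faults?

U: miss, frames (U)
Y: miss, frames (U Y)
U: hit
M: miss, frames (U Y M)
V: miss, frames (U Y M V)
U: hit
V: hit
C: miss, frames (U Y M V C)
V: hit
M: hit
U: hit
V: hit
A: miss, evict U, frames (Y M V C A)
U: miss, evict Y, frames (M V C A U)
Y: miss, evict M, frames (V C A U Y)
V: hit
U: hit
Y: hit
Page faults: 8.

8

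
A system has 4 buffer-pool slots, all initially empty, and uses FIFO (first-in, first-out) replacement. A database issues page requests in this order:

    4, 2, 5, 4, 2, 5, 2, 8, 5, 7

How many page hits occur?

4 -> fault, frames {4}
2 -> fault, frames {4,2}
5 -> fault, frames {4,2,5}
4 -> hit
2 -> hit
5 -> hit
2 -> hit
8 -> fault, frames {4,2,5,8}
5 -> hit
7 -> fault, evict 4, frames {2,5,8,7}
Hits: 5.

5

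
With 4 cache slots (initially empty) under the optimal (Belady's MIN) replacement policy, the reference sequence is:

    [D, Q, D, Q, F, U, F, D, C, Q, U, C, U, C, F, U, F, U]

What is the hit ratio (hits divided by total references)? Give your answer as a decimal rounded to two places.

D -> fault, frames [D]
Q -> fault, frames [D, Q]
D -> hit
Q -> hit
F -> fault, frames [D, Q, F]
U -> fault, frames [D, Q, F, U]
F -> hit
D -> hit
C -> fault, evict D, frames [Q, F, U, C]
Q -> hit
U -> hit
C -> hit
U -> hit
C -> hit
F -> hit
U -> hit
F -> hit
U -> hit
Hits: 13 of 18 references → 13/18 = 0.7222.

0.72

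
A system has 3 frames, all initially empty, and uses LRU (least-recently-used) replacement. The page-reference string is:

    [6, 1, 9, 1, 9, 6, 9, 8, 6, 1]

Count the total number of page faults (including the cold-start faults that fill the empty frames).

5

6 -> fault, frames (6)
1 -> fault, frames (6 1)
9 -> fault, frames (6 1 9)
1 -> hit
9 -> hit
6 -> hit
9 -> hit
8 -> fault, evict 1, frames (6 9 8)
6 -> hit
1 -> fault, evict 9, frames (8 6 1)
Page faults: 5.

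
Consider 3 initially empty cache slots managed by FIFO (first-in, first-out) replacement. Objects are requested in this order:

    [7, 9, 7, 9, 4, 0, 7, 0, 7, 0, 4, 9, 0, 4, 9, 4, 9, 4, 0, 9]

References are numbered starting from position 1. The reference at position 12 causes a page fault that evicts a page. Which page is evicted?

pos 1: 7: miss, frames [7]
pos 2: 9: miss, frames [7, 9]
pos 3: 7: hit
pos 4: 9: hit
pos 5: 4: miss, frames [7, 9, 4]
pos 6: 0: miss, evict 7, frames [9, 4, 0]
pos 7: 7: miss, evict 9, frames [4, 0, 7]
pos 8: 0: hit
pos 9: 7: hit
pos 10: 0: hit
pos 11: 4: hit
pos 12: 9: miss, evict 4, frames [0, 7, 9]
At position 12, page 4 is evicted.

4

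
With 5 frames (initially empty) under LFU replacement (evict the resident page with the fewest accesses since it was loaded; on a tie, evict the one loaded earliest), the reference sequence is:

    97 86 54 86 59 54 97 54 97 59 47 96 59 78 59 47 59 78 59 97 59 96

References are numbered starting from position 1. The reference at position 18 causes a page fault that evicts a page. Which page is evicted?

pos 1: 97 -> fault, frames [97]
pos 2: 86 -> fault, frames [97, 86]
pos 3: 54 -> fault, frames [97, 86, 54]
pos 4: 86 -> hit
pos 5: 59 -> fault, frames [97, 86, 54, 59]
pos 6: 54 -> hit
pos 7: 97 -> hit
pos 8: 54 -> hit
pos 9: 97 -> hit
pos 10: 59 -> hit
pos 11: 47 -> fault, frames [97, 86, 54, 59, 47]
pos 12: 96 -> fault, evict 47, frames [97, 86, 54, 59, 96]
pos 13: 59 -> hit
pos 14: 78 -> fault, evict 96, frames [97, 86, 54, 59, 78]
pos 15: 59 -> hit
pos 16: 47 -> fault, evict 78, frames [97, 86, 54, 59, 47]
pos 17: 59 -> hit
pos 18: 78 -> fault, evict 47, frames [97, 86, 54, 59, 78]
At position 18, page 47 is evicted.

47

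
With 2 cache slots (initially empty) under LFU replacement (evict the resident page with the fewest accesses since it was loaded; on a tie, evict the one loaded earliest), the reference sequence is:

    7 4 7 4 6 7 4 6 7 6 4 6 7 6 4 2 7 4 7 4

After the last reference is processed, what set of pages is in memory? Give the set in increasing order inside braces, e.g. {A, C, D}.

{4, 7}

7 → miss, frames (7)
4 → miss, frames (7 4)
7 → hit
4 → hit
6 → miss, evict 7, frames (4 6)
7 → miss, evict 6, frames (4 7)
4 → hit
6 → miss, evict 7, frames (4 6)
7 → miss, evict 6, frames (4 7)
6 → miss, evict 7, frames (4 6)
4 → hit
6 → hit
7 → miss, evict 6, frames (4 7)
6 → miss, evict 7, frames (4 6)
4 → hit
2 → miss, evict 6, frames (4 2)
7 → miss, evict 2, frames (4 7)
4 → hit
7 → hit
4 → hit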